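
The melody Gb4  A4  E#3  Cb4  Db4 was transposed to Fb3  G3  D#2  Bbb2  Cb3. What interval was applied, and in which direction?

Take the first pair: Gb4 → Fb3. G to F spans 9 letter names, so the interval is some kind of ninth.
Fb3 to Gb4 is 14 semitones, which makes it a major ninth; the second version is lower, so the direction is down.
Checking another pair — Db4 → Cb3 — gives the same interval.

down a major ninth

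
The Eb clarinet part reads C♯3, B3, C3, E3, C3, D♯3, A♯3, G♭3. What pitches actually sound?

E3 D4 Eb3 G3 Eb3 F#3 C#4 Bbb3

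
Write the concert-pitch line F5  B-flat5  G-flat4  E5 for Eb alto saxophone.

D6 G6 Eb5 C#6

Written C4 sounds as Eb3 on the Eb alto saxophone, so concert pitches are written a major sixth up.
F5 gives D6
Bb5 gives G6
Gb4 gives Eb5
E5 gives C#6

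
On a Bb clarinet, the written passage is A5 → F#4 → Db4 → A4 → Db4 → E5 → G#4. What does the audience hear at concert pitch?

G5 E4 Cb4 G4 Cb4 D5 F#4

The Bb clarinet sounds a major second below written, so transpose each written note down a major second.
A5 -> G5
F#4 -> E4
Db4 -> Cb4
A4 -> G4
Db4 -> Cb4
E5 -> D5
G#4 -> F#4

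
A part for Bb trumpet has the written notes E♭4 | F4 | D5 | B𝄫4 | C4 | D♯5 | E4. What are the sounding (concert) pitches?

Written C4 on the Bb trumpet sounds as Bb3, a major second lower; apply that shift to every note.
Eb4 to Db4
F4 to Eb4
D5 to C5
Bbb4 to Abb4
C4 to Bb3
D#5 to C#5
E4 to D4

Db4 Eb4 C5 Abb4 Bb3 C#5 D4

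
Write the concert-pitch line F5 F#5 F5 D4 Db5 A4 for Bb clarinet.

G5 G#5 G5 E4 Eb5 B4

Written C4 sounds as Bb3 on the Bb clarinet, so concert pitches are written a major second up.
F5 → G5
F#5 → G#5
F5 → G5
D4 → E4
Db5 → Eb5
A4 → B4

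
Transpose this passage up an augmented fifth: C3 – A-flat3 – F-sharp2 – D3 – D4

C3: a fifth up reaches G, and 8 semitones makes it G#3.
Ab3: a fifth up reaches E, and 8 semitones makes it E4.
An augmented fifth up from F#2 gives C##3.
An augmented fifth up from D3 gives A#3.
An augmented fifth up from D4 gives A#4.

G#3 E4 C##3 A#3 A#4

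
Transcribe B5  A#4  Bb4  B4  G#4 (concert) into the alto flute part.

The alto flute sounds a perfect fourth below written, so the written part must be a perfect fourth above concert — transpose each note up.
B5 to E6
A#4 to D#5
Bb4 to Eb5
B4 to E5
G#4 to C#5

E6 D#5 Eb5 E5 C#5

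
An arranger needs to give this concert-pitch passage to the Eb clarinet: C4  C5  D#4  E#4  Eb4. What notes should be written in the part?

A3 A4 B#3 C##4 C4

The Eb clarinet sounds a minor third above written, so the written part must be a minor third below concert — transpose each note down.
C4 to A3
C5 to A4
D#4 to B#3
E#4 to C##4
Eb4 to C4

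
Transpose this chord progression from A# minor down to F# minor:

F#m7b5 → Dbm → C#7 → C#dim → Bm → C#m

Dm7b5 Bbbm A7 Adim Gm Am

A# minor down to F# minor is a major third; each chord root moves by that interval while the quality stays the same.
F#m7b5: root F# down a major third → D, giving Dm7b5.
Dbm: root Db down a major third → Bbb, giving Bbbm.
C#7: root C# down a major third → A, giving A7.
C#dim: root C# down a major third → A, giving Adim.
Bm: root B down a major third → G, giving Gm.
C#m: root C# down a major third → A, giving Am.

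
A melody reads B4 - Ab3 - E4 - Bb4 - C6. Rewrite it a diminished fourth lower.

F##4 E3 B#3 F#4 G#5

B4 → F##4
Ab3 → E3
E4 → B#3
Bb4 → F#4
C6 → G#5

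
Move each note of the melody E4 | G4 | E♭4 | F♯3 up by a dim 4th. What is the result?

E4: a fourth up reaches A, and 4 semitones makes it Ab4.
G4 up a diminished fourth is Cb5.
Eb4: a fourth up reaches A, and 4 semitones makes it Abb4.
F#3: a fourth up reaches B, and 4 semitones makes it Bb3.

Ab4 Cb5 Abb4 Bb3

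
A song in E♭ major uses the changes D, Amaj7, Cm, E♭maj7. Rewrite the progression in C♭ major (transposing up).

Bb Fmaj7 Abm Cbmaj7

E♭ major up to C♭ major is a minor sixth; each chord root moves by that interval while the quality stays the same.
D: root D up a minor sixth → Bb, giving Bb.
Amaj7: root A up a minor sixth → F, giving Fmaj7.
Cm: root C up a minor sixth → Ab, giving Abm.
E♭maj7: root E♭ up a minor sixth → Cb, giving Cbmaj7.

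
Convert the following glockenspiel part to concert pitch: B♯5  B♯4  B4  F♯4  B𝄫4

B#7 B#6 B6 F#6 Bbb6

Written C4 on the glockenspiel sounds as C6, a perfect fifteenth higher; apply that shift to every note.
B#5 gives B#7
B#4 gives B#6
B4 gives B6
F#4 gives F#6
Bbb4 gives Bbb6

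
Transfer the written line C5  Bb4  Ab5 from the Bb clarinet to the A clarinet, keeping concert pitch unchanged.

First find concert pitch: the Bb clarinet sounds a major second below written, so C5 Bb4 Ab5 sounds Bb4 Ab4 Gb5.
Then write for A clarinet: it sounds a minor third below written, so the part must be a minor third above concert.
Bb4 → Db5
Ab4 → Cb5
Gb5 → Bbb5

Db5 Cb5 Bbb5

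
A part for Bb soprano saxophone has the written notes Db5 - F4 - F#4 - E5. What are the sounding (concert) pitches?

The Bb soprano saxophone sounds a major second below written, so transpose each written note down a major second.
Db5 → Cb5
F4 → Eb4
F#4 → E4
E5 → D5

Cb5 Eb4 E4 D5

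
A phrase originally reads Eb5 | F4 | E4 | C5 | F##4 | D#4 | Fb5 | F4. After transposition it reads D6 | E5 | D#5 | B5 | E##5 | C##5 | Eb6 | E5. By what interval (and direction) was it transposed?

From Eb5 to D6 is 7 letter names — a seventh of some quality.
Eb5 to D6 is 11 semitones, which makes it a major seventh; the second version is higher, so the direction is up.
Checking another pair — F4 → E5 — gives the same interval.

up a major seventh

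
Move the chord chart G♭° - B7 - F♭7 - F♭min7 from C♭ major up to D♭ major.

Ab° C#7 Gb7 Gbmin7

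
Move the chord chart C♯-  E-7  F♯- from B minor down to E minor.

F#- A-7 B-

B minor down to E minor is a perfect fifth; each chord root moves by that interval while the quality stays the same.
C♯-: root C♯ down a perfect fifth → F#, giving F#-.
E-7: root E down a perfect fifth → A, giving A-7.
F♯-: root F♯ down a perfect fifth → B, giving B-.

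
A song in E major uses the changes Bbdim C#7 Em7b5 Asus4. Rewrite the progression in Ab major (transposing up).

Ebbdim F7 Abm7b5 Dbsus4

E major up to Ab major is a diminished fourth; each chord root moves by that interval while the quality stays the same.
Bbdim: root Bb up a diminished fourth → Ebb, giving Ebbdim.
C#7: root C# up a diminished fourth → F, giving F7.
Em7b5: root E up a diminished fourth → Ab, giving Abm7b5.
Asus4: root A up a diminished fourth → Db, giving Dbsus4.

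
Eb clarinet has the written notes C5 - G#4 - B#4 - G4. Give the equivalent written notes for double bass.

Eb6 B5 D#6 Bb5

First find concert pitch: the Eb clarinet sounds a minor third above written, so C5 G#4 B#4 G4 sounds Eb5 B4 D#5 Bb4.
Then write for double bass: it sounds a perfect octave below written, so the part must be a perfect octave above concert.
Eb5 → Eb6
B4 → B5
D#5 → D#6
Bb4 → Bb5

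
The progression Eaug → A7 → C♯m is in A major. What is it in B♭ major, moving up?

A major up to B♭ major is a minor second; each chord root moves by that interval while the quality stays the same.
Eaug: root E up a minor second → F, giving Faug.
A7: root A up a minor second → Bb, giving Bb7.
C♯m: root C♯ up a minor second → D, giving Dm.

Faug Bb7 Dm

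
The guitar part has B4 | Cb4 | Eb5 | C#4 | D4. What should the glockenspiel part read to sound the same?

B1 Cb1 Eb2 C#1 D1

First find concert pitch: the guitar sounds a perfect octave below written, so B4 Cb4 Eb5 C#4 D4 sounds B3 Cb3 Eb4 C#3 D3.
Then write for glockenspiel: it sounds a perfect fifteenth above written, so the part must be a perfect fifteenth below concert.
B3 → B1
Cb3 → Cb1
Eb4 → Eb2
C#3 → C#1
D3 → D1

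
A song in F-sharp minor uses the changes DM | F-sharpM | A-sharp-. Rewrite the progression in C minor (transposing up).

F-sharp minor up to C minor is a diminished fifth; each chord root moves by that interval while the quality stays the same.
DM: root D up a diminished fifth → Ab, giving AbM.
F-sharpM: root F-sharp up a diminished fifth → C, giving CM.
A-sharp-: root A-sharp up a diminished fifth → E, giving E-.

AbM CM E-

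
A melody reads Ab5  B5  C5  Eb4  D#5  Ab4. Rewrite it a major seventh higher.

G6 A#6 B5 D5 C##6 G5

Ab5 becomes G6
B5 becomes A#6
C5 becomes B5
Eb4 becomes D5
D#5 becomes C##6
Ab4 becomes G5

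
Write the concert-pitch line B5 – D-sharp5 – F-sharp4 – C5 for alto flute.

The alto flute sounds a perfect fourth below written, so the written part must be a perfect fourth above concert — transpose each note up.
B5 gives E6
D#5 gives G#5
F#4 gives B4
C5 gives F5

E6 G#5 B4 F5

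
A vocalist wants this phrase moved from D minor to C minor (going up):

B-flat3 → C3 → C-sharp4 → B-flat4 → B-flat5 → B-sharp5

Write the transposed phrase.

From D up to C is a minor seventh; apply that to each pitch.
Bb3 to Ab4
C3 to Bb3
C#4 to B4
Bb4 to Ab5
Bb5 to Ab6
B#5 to A#6

Ab4 Bb3 B4 Ab5 Ab6 A#6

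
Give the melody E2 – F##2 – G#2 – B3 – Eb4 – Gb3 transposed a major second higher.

F#2 G##2 A#2 C#4 F4 Ab3

A major second up from E2 gives F#2.
F##2 up a major second is G##2.
G#2: a second up reaches A, and 2 semitones makes it A#2.
A major second up from B3 gives C#4.
Eb4: a second up reaches F, and 2 semitones makes it F4.
Gb3 up a major second is Ab3.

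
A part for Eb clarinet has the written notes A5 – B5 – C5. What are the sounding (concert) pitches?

C6 D6 Eb5

The Eb clarinet sounds a minor third above written, so transpose each written note up a minor third.
A5 gives C6
B5 gives D6
C5 gives Eb5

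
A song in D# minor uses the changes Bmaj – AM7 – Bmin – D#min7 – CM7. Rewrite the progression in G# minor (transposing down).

D# minor down to G# minor is a perfect fifth; each chord root moves by that interval while the quality stays the same.
Bmaj: root B down a perfect fifth → E, giving Emaj.
AM7: root A down a perfect fifth → D, giving DM7.
Bmin: root B down a perfect fifth → E, giving Emin.
D#min7: root D# down a perfect fifth → G#, giving G#min7.
CM7: root C down a perfect fifth → F, giving FM7.

Emaj DM7 Emin G#min7 FM7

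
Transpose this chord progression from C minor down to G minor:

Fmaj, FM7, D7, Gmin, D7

C minor down to G minor is a perfect fourth; each chord root moves by that interval while the quality stays the same.
Fmaj: root F down a perfect fourth → C, giving Cmaj.
FM7: root F down a perfect fourth → C, giving CM7.
D7: root D down a perfect fourth → A, giving A7.
Gmin: root G down a perfect fourth → D, giving Dmin.
D7: root D down a perfect fourth → A, giving A7.

Cmaj CM7 A7 Dmin A7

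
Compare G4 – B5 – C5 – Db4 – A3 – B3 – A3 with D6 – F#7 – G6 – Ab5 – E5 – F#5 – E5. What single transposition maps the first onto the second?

up a perfect twelfth

From G4 to D6 is 12 letter names — a twelfth of some quality.
G4 to D6 is 19 semitones, which makes it a perfect twelfth; the second version is higher, so the direction is up.
Checking another pair — A3 → E5 — gives the same interval.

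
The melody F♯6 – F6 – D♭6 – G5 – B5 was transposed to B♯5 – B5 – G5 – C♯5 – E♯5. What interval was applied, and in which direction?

down a diminished fifth

Take the first pair: F#6 → B#5. F to B spans 5 letter names, so the interval is some kind of fifth.
B#5 to F#6 is 6 semitones, which makes it a diminished fifth; the second version is lower, so the direction is down.
Checking another pair — B5 → E#5 — gives the same interval.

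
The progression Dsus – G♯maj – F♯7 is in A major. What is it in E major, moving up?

A major up to E major is a perfect fifth; each chord root moves by that interval while the quality stays the same.
Dsus: root D up a perfect fifth → A, giving Asus.
G♯maj: root G♯ up a perfect fifth → D#, giving D#maj.
F♯7: root F♯ up a perfect fifth → C#, giving C#7.

Asus D#maj C#7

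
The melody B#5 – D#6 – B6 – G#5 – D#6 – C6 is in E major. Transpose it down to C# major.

G##5 B#5 G#6 E#5 B#5 A5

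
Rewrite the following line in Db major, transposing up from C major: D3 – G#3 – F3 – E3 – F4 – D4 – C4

From C up to Db is a minor second; apply that to each pitch.
D3 to Eb3
G#3 to A3
F3 to Gb3
E3 to F3
F4 to Gb4
D4 to Eb4
C4 to Db4

Eb3 A3 Gb3 F3 Gb4 Eb4 Db4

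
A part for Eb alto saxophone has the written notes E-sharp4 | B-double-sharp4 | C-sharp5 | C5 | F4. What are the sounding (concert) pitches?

G#3 D##4 E4 Eb4 Ab3

Written C4 on the Eb alto saxophone sounds as Eb3, a major sixth lower; apply that shift to every note.
E#4 gives G#3
B##4 gives D##4
C#5 gives E4
C5 gives Eb4
F4 gives Ab3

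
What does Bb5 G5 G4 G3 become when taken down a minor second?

A5 F#5 F#4 F#3

Bb5 gives A5
G5 gives F#5
G4 gives F#4
G3 gives F#3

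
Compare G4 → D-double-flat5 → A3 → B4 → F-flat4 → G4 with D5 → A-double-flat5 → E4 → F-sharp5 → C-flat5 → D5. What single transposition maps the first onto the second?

up a perfect fifth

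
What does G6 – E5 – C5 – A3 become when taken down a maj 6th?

Bb5 G4 Eb4 C3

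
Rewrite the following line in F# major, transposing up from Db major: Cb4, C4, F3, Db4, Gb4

E4 E#4 A#3 F#4 B4

From Db up to F# is an augmented third; apply that to each pitch.
Cb4 gives E4
C4 gives E#4
F3 gives A#3
Db4 gives F#4
Gb4 gives B4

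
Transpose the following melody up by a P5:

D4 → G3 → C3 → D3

D4 becomes A4
G3 becomes D4
C3 becomes G3
D3 becomes A3

A4 D4 G3 A3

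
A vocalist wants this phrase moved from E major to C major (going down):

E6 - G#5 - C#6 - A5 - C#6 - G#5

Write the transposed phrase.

E major to C major down is a major third, so every note moves down by that interval.
E6 to C6
G#5 to E5
C#6 to A5
A5 to F5
C#6 to A5
G#5 to E5

C6 E5 A5 F5 A5 E5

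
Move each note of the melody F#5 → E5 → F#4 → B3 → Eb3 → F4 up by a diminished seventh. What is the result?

Eb6 Db6 Eb5 Ab4 Dbb4 Ebb5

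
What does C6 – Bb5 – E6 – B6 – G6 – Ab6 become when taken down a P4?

G5 F5 B5 F#6 D6 Eb6

A perfect fourth down from C6 gives G5.
A perfect fourth down from Bb5 gives F5.
E6: a fourth down reaches B, and 5 semitones makes it B5.
A perfect fourth down from B6 gives F#6.
G6 down a perfect fourth is D6.
Ab6: a fourth down reaches E, and 5 semitones makes it Eb6.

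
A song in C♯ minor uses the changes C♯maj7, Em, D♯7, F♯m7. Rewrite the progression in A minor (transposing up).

Amaj7 Cm B7 Dm7

C♯ minor up to A minor is a minor sixth; each chord root moves by that interval while the quality stays the same.
C♯maj7: root C♯ up a minor sixth → A, giving Amaj7.
Em: root E up a minor sixth → C, giving Cm.
D♯7: root D♯ up a minor sixth → B, giving B7.
F♯m7: root F♯ up a minor sixth → D, giving Dm7.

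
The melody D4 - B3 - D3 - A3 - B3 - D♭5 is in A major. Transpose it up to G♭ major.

From A up to G♭ is a diminished seventh; apply that to each pitch.
D4 → Cb5
B3 → Ab4
D3 → Cb4
A3 → Gb4
B3 → Ab4
Db5 → Cbb6

Cb5 Ab4 Cb4 Gb4 Ab4 Cbb6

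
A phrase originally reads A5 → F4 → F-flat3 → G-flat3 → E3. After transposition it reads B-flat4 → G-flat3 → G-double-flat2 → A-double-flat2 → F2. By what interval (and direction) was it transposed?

From A5 to Bb4 is 7 letter names — a seventh of some quality.
Bb4 to A5 is 11 semitones, which makes it a major seventh; the second version is lower, so the direction is down.
Checking another pair — E3 → F2 — gives the same interval.

down a major seventh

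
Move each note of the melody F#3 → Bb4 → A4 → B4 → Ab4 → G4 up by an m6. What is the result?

D4 Gb5 F5 G5 Fb5 Eb5

A minor sixth up from F#3 gives D4.
Bb4: a sixth up reaches G, and 8 semitones makes it Gb5.
A4 up a minor sixth is F5.
A minor sixth up from B4 gives G5.
A minor sixth up from Ab4 gives Fb5.
G4: a sixth up reaches E, and 8 semitones makes it Eb5.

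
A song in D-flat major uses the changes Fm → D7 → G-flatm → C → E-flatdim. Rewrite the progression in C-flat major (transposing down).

Ebm C7 Fbm Bb Dbdim

D-flat major down to C-flat major is a major second; each chord root moves by that interval while the quality stays the same.
Fm: root F down a major second → Eb, giving Ebm.
D7: root D down a major second → C, giving C7.
G-flatm: root G-flat down a major second → Fb, giving Fbm.
C: root C down a major second → Bb, giving Bb.
E-flatdim: root E-flat down a major second → Db, giving Dbdim.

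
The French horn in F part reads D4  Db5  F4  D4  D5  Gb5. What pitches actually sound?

Written C4 on the French horn in F sounds as F3, a perfect fifth lower; apply that shift to every note.
D4 to G3
Db5 to Gb4
F4 to Bb3
D4 to G3
D5 to G4
Gb5 to Cb5

G3 Gb4 Bb3 G3 G4 Cb5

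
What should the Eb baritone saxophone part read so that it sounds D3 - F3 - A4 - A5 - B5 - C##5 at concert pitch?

The Eb baritone saxophone sounds a major thirteenth below written, so the written part must be a major thirteenth above concert — transpose each note up.
D3 → B4
F3 → D5
A4 → F#6
A5 → F#7
B5 → G#7
C##5 → A##6

B4 D5 F#6 F#7 G#7 A##6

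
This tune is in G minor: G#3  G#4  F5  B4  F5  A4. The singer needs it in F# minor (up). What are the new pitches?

G minor to F# minor up is a major seventh, so every note moves up by that interval.
G#3 → F##4
G#4 → F##5
F5 → E6
B4 → A#5
F5 → E6
A4 → G#5

F##4 F##5 E6 A#5 E6 G#5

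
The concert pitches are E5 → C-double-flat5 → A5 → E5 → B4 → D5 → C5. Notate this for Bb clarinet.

The Bb clarinet sounds a major second below written, so the written part must be a major second above concert — transpose each note up.
E5 -> F#5
Cbb5 -> Dbb5
A5 -> B5
E5 -> F#5
B4 -> C#5
D5 -> E5
C5 -> D5

F#5 Dbb5 B5 F#5 C#5 E5 D5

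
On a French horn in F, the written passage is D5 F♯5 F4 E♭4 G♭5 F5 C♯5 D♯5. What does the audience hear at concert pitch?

G4 B4 Bb3 Ab3 Cb5 Bb4 F#4 G#4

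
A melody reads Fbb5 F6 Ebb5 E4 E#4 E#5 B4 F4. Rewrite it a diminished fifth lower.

Bbb4 B5 Ab4 A#3 A##3 A##4 E#4 B3

Fbb5 to Bbb4
F6 to B5
Ebb5 to Ab4
E4 to A#3
E#4 to A##3
E#5 to A##4
B4 to E#4
F4 to B3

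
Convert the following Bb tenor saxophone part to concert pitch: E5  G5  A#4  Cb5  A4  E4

D4 F4 G#3 Bbb3 G3 D3

The Bb tenor saxophone sounds a major ninth below written, so transpose each written note down a major ninth.
E5 to D4
G5 to F4
A#4 to G#3
Cb5 to Bbb3
A4 to G3
E4 to D3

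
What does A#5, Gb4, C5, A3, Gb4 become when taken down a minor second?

A#5 → G##5
Gb4 → F4
C5 → B4
A3 → G#3
Gb4 → F4

G##5 F4 B4 G#3 F4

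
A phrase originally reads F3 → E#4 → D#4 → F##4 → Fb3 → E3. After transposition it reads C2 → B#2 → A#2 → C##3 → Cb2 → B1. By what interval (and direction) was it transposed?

Take the first pair: F3 → C2. F to C spans 11 letter names, so the interval is some kind of eleventh.
C2 to F3 is 17 semitones, which makes it a perfect eleventh; the second version is lower, so the direction is down.
Checking another pair — E3 → B1 — gives the same interval.

down a perfect eleventh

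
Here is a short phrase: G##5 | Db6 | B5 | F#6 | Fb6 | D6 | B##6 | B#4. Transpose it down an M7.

G##5 down a major seventh is A#4.
A major seventh down from Db6 gives Ebb5.
B5 down a major seventh is C5.
F#6 down a major seventh is G5.
A major seventh down from Fb6 gives Gbb5.
A major seventh down from D6 gives Eb5.
B##6: a seventh down reaches C, and 11 semitones makes it C##6.
B#4: a seventh down reaches C, and 11 semitones makes it C#4.

A#4 Ebb5 C5 G5 Gbb5 Eb5 C##6 C#4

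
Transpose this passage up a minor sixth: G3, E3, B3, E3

Eb4 C4 G4 C4

G3 to Eb4
E3 to C4
B3 to G4
E3 to C4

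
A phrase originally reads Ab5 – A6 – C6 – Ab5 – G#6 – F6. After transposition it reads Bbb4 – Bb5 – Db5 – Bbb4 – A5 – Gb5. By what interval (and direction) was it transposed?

Take the first pair: Ab5 → Bbb4. A to B spans 7 letter names, so the interval is some kind of seventh.
Bbb4 to Ab5 is 11 semitones, which makes it a major seventh; the second version is lower, so the direction is down.
Checking another pair — F6 → Gb5 — gives the same interval.

down a major seventh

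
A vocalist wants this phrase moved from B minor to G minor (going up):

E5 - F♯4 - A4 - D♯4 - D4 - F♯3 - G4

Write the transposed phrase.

C6 D5 F5 B4 Bb4 D4 Eb5

From B up to G is a minor sixth; apply that to each pitch.
E5 becomes C6
F#4 becomes D5
A4 becomes F5
D#4 becomes B4
D4 becomes Bb4
F#3 becomes D4
G4 becomes Eb5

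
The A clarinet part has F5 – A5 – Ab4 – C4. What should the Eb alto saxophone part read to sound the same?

B5 D#6 D5 F#4

First find concert pitch: the A clarinet sounds a minor third below written, so F5 A5 Ab4 C4 sounds D5 F#5 F4 A3.
Then write for Eb alto saxophone: it sounds a major sixth below written, so the part must be a major sixth above concert.
D5 → B5
F#5 → D#6
F4 → D5
A3 → F#4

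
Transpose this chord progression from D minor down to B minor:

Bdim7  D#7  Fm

D minor down to B minor is a minor third; each chord root moves by that interval while the quality stays the same.
Bdim7: root B down a minor third → G#, giving G#dim7.
D#7: root D# down a minor third → B#, giving B#7.
Fm: root F down a minor third → D, giving Dm.

G#dim7 B#7 Dm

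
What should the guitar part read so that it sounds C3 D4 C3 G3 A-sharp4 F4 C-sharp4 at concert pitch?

C4 D5 C4 G4 A#5 F5 C#5

Written C4 sounds as C3 on the guitar, so concert pitches are written a perfect octave up.
C3 to C4
D4 to D5
C3 to C4
G3 to G4
A#4 to A#5
F4 to F5
C#4 to C#5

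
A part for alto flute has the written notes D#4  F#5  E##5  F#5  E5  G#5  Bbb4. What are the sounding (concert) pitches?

A#3 C#5 B##4 C#5 B4 D#5 Fb4

Written C4 on the alto flute sounds as G3, a perfect fourth lower; apply that shift to every note.
D#4 → A#3
F#5 → C#5
E##5 → B##4
F#5 → C#5
E5 → B4
G#5 → D#5
Bbb4 → Fb4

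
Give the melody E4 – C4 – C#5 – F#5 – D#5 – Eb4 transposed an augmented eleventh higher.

A#5 F#5 F##6 B#6 G##6 A5

E4 -> A#5
C4 -> F#5
C#5 -> F##6
F#5 -> B#6
D#5 -> G##6
Eb4 -> A5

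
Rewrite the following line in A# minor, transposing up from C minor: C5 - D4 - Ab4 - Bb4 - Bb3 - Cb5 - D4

A#5 B#4 F#5 G#5 G#4 A5 B#4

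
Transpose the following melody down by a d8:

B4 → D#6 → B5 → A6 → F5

B4 to B#3
D#6 to D##5
B5 to B#4
A6 to A#5
F5 to F#4

B#3 D##5 B#4 A#5 F#4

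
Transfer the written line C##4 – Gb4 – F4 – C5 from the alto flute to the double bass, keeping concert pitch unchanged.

G##4 Db5 C5 G5

First find concert pitch: the alto flute sounds a perfect fourth below written, so C##4 Gb4 F4 C5 sounds G##3 Db4 C4 G4.
Then write for double bass: it sounds a perfect octave below written, so the part must be a perfect octave above concert.
G##3 → G##4
Db4 → Db5
C4 → C5
G4 → G5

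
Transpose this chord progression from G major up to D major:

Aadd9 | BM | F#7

Eadd9 F#M C#7

G major up to D major is a perfect fifth; each chord root moves by that interval while the quality stays the same.
Aadd9: root A up a perfect fifth → E, giving Eadd9.
BM: root B up a perfect fifth → F#, giving F#M.
F#7: root F# up a perfect fifth → C#, giving C#7.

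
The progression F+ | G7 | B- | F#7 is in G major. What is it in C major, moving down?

G major down to C major is a perfect fifth; each chord root moves by that interval while the quality stays the same.
F+: root F down a perfect fifth → Bb, giving Bb+.
G7: root G down a perfect fifth → C, giving C7.
B-: root B down a perfect fifth → E, giving E-.
F#7: root F# down a perfect fifth → B, giving B7.

Bb+ C7 E- B7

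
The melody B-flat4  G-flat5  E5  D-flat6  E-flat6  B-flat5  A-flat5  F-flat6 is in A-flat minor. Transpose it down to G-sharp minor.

A#4 F#5 D##5 C#6 D#6 A#5 G#5 E6

A-flat minor to G-sharp minor down is a diminished second, so every note moves down by that interval.
Bb4 to A#4
Gb5 to F#5
E5 to D##5
Db6 to C#6
Eb6 to D#6
Bb5 to A#5
Ab5 to G#5
Fb6 to E6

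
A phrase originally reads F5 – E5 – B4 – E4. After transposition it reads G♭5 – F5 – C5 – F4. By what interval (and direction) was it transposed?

up a minor second

Take the first pair: F5 → Gb5. F to G spans 2 letter names, so the interval is some kind of second.
F5 to Gb5 is 1 semitone, which makes it a minor second; the second version is higher, so the direction is up.
Checking another pair — E4 → F4 — gives the same interval.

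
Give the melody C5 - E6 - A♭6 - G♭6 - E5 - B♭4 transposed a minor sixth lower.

C5 becomes E4
E6 becomes G#5
Ab6 becomes C6
Gb6 becomes Bb5
E5 becomes G#4
Bb4 becomes D4

E4 G#5 C6 Bb5 G#4 D4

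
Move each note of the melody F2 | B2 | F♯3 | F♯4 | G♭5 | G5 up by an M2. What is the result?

G2 C#3 G#3 G#4 Ab5 A5

F2: a second up reaches G, and 2 semitones makes it G2.
A major second up from B2 gives C#3.
A major second up from F#3 gives G#3.
F#4 up a major second is G#4.
Gb5 up a major second is Ab5.
G5 up a major second is A5.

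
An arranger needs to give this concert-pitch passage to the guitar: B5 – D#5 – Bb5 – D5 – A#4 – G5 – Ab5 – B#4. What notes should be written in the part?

Written C4 sounds as C3 on the guitar, so concert pitches are written a perfect octave up.
B5 gives B6
D#5 gives D#6
Bb5 gives Bb6
D5 gives D6
A#4 gives A#5
G5 gives G6
Ab5 gives Ab6
B#4 gives B#5

B6 D#6 Bb6 D6 A#5 G6 Ab6 B#5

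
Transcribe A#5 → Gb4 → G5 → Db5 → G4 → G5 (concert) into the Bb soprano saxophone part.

B#5 Ab4 A5 Eb5 A4 A5

Written C4 sounds as Bb3 on the Bb soprano saxophone, so concert pitches are written a major second up.
A#5 -> B#5
Gb4 -> Ab4
G5 -> A5
Db5 -> Eb5
G4 -> A4
G5 -> A5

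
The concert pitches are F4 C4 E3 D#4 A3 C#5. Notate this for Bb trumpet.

G4 D4 F#3 E#4 B3 D#5

Written C4 sounds as Bb3 on the Bb trumpet, so concert pitches are written a major second up.
F4 to G4
C4 to D4
E3 to F#3
D#4 to E#4
A3 to B3
C#5 to D#5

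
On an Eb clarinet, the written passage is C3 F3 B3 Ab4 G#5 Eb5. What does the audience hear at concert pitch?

Eb3 Ab3 D4 Cb5 B5 Gb5

Written C4 on the Eb clarinet sounds as Eb4, a minor third higher; apply that shift to every note.
C3 to Eb3
F3 to Ab3
B3 to D4
Ab4 to Cb5
G#5 to B5
Eb5 to Gb5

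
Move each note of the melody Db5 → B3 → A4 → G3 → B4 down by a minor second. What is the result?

Db5 gives C5
B3 gives A#3
A4 gives G#4
G3 gives F#3
B4 gives A#4

C5 A#3 G#4 F#3 A#4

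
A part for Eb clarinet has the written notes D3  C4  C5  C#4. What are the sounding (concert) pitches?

F3 Eb4 Eb5 E4

Written C4 on the Eb clarinet sounds as Eb4, a minor third higher; apply that shift to every note.
D3 -> F3
C4 -> Eb4
C5 -> Eb5
C#4 -> E4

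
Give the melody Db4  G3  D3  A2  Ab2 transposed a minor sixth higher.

Db4 → Bbb4
G3 → Eb4
D3 → Bb3
A2 → F3
Ab2 → Fb3

Bbb4 Eb4 Bb3 F3 Fb3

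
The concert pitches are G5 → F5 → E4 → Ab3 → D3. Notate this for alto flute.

C6 Bb5 A4 Db4 G3

Written C4 sounds as G3 on the alto flute, so concert pitches are written a perfect fourth up.
G5 becomes C6
F5 becomes Bb5
E4 becomes A4
Ab3 becomes Db4
D3 becomes G3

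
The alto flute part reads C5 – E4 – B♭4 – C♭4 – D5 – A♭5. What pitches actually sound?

The alto flute sounds a perfect fourth below written, so transpose each written note down a perfect fourth.
C5 -> G4
E4 -> B3
Bb4 -> F4
Cb4 -> Gb3
D5 -> A4
Ab5 -> Eb5

G4 B3 F4 Gb3 A4 Eb5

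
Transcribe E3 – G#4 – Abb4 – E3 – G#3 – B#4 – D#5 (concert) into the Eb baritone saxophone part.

C#5 E#6 Fb6 C#5 E#5 G##6 B#6

Written C4 sounds as Eb2 on the Eb baritone saxophone, so concert pitches are written a major thirteenth up.
E3 becomes C#5
G#4 becomes E#6
Abb4 becomes Fb6
E3 becomes C#5
G#3 becomes E#5
B#4 becomes G##6
D#5 becomes B#6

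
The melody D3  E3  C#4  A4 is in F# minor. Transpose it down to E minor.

C3 D3 B3 G4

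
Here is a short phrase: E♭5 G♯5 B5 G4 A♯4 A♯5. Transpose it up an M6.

Eb5 → C6
G#5 → E#6
B5 → G#6
G4 → E5
A#4 → F##5
A#5 → F##6

C6 E#6 G#6 E5 F##5 F##6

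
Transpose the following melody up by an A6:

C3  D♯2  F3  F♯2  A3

C3 → A#3
D#2 → B##2
F3 → D#4
F#2 → D##3
A3 → F##4

A#3 B##2 D#4 D##3 F##4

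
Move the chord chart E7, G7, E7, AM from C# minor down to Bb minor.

Db7 Fb7 Db7 GbM

C# minor down to Bb minor is an augmented second; each chord root moves by that interval while the quality stays the same.
E7: root E down an augmented second → Db, giving Db7.
G7: root G down an augmented second → Fb, giving Fb7.
E7: root E down an augmented second → Db, giving Db7.
AM: root A down an augmented second → Gb, giving GbM.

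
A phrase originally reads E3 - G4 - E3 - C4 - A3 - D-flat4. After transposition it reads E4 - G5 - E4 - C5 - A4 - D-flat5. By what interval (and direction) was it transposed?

up a perfect octave

Take the first pair: E3 → E4. E to E spans 8 letter names, so the interval is some kind of octave.
E3 to E4 is 12 semitones, which makes it a perfect octave; the second version is higher, so the direction is up.
Checking another pair — Db4 → Db5 — gives the same interval.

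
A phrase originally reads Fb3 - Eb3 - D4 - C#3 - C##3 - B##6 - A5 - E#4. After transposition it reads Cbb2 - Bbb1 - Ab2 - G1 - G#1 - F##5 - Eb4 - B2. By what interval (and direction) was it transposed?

down an augmented eleventh

Take the first pair: Fb3 → Cbb2. F to C spans 11 letter names, so the interval is some kind of eleventh.
Cbb2 to Fb3 is 18 semitones, which makes it an augmented eleventh; the second version is lower, so the direction is down.
Checking another pair — E#4 → B2 — gives the same interval.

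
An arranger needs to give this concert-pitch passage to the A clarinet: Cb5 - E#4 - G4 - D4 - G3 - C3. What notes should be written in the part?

The A clarinet sounds a minor third below written, so the written part must be a minor third above concert — transpose each note up.
Cb5 becomes Ebb5
E#4 becomes G#4
G4 becomes Bb4
D4 becomes F4
G3 becomes Bb3
C3 becomes Eb3

Ebb5 G#4 Bb4 F4 Bb3 Eb3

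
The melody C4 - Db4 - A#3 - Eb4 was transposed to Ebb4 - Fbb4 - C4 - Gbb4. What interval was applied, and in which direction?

up a diminished third

Take the first pair: C4 → Ebb4. C to E spans 3 letter names, so the interval is some kind of third.
C4 to Ebb4 is 2 semitones, which makes it a diminished third; the second version is higher, so the direction is up.
Checking another pair — Eb4 → Gbb4 — gives the same interval.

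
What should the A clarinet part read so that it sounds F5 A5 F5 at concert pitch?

Written C4 sounds as A3 on the A clarinet, so concert pitches are written a minor third up.
F5 to Ab5
A5 to C6
F5 to Ab5

Ab5 C6 Ab5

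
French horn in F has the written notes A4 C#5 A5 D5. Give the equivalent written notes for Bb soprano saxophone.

E4 G#4 E5 A4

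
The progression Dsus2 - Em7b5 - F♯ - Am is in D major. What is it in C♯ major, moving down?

D major down to C♯ major is a minor second; each chord root moves by that interval while the quality stays the same.
Dsus2: root D down a minor second → C#, giving C#sus2.
Em7b5: root E down a minor second → D#, giving D#m7b5.
F♯: root F♯ down a minor second → E#, giving E#.
Am: root A down a minor second → G#, giving G#m.

C#sus2 D#m7b5 E# G#m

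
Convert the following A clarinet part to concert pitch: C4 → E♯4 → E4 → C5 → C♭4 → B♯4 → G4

The A clarinet sounds a minor third below written, so transpose each written note down a minor third.
C4 becomes A3
E#4 becomes C##4
E4 becomes C#4
C5 becomes A4
Cb4 becomes Ab3
B#4 becomes G##4
G4 becomes E4

A3 C##4 C#4 A4 Ab3 G##4 E4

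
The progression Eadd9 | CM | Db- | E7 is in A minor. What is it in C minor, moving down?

A minor down to C minor is a major sixth; each chord root moves by that interval while the quality stays the same.
Eadd9: root E down a major sixth → G, giving Gadd9.
CM: root C down a major sixth → Eb, giving EbM.
Db-: root Db down a major sixth → Fb, giving Fb-.
E7: root E down a major sixth → G, giving G7.

Gadd9 EbM Fb- G7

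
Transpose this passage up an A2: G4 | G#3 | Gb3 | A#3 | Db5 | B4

A#4 A##3 A3 B##3 E5 C##5

G4 up an augmented second is A#4.
G#3 up an augmented second is A##3.
Gb3 up an augmented second is A3.
A#3: a second up reaches B, and 3 semitones makes it B##3.
An augmented second up from Db5 gives E5.
B4: a second up reaches C, and 3 semitones makes it C##5.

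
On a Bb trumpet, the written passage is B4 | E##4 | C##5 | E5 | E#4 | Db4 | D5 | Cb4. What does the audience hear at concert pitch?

Written C4 on the Bb trumpet sounds as Bb3, a major second lower; apply that shift to every note.
B4 -> A4
E##4 -> D##4
C##5 -> B#4
E5 -> D5
E#4 -> D#4
Db4 -> Cb4
D5 -> C5
Cb4 -> Bbb3

A4 D##4 B#4 D5 D#4 Cb4 C5 Bbb3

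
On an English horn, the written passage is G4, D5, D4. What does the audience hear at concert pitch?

C4 G4 G3

Written C4 on the English horn sounds as F3, a perfect fifth lower; apply that shift to every note.
G4 -> C4
D5 -> G4
D4 -> G3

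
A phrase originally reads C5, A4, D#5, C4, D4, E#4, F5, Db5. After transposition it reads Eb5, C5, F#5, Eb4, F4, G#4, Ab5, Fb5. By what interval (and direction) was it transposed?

Take the first pair: C5 → Eb5. C to E spans 3 letter names, so the interval is some kind of third.
C5 to Eb5 is 3 semitones, which makes it a minor third; the second version is higher, so the direction is up.
Checking another pair — Db5 → Fb5 — gives the same interval.

up a minor third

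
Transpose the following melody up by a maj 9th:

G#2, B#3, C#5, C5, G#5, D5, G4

A major ninth up from G#2 gives A#3.
A major ninth up from B#3 gives C##5.
C#5 up a major ninth is D#6.
C5: a ninth up reaches D, and 14 semitones makes it D6.
A major ninth up from G#5 gives A#6.
A major ninth up from D5 gives E6.
G4: a ninth up reaches A, and 14 semitones makes it A5.

A#3 C##5 D#6 D6 A#6 E6 A5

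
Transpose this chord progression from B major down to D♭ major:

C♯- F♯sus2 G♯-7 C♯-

B major down to D♭ major is an augmented sixth; each chord root moves by that interval while the quality stays the same.
C♯-: root C♯ down an augmented sixth → Eb, giving Eb-.
F♯sus2: root F♯ down an augmented sixth → Ab, giving Absus2.
G♯-7: root G♯ down an augmented sixth → Bb, giving Bb-7.
C♯-: root C♯ down an augmented sixth → Eb, giving Eb-.

Eb- Absus2 Bb-7 Eb-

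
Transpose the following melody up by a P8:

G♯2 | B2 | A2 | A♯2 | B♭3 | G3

G#3 B3 A3 A#3 Bb4 G4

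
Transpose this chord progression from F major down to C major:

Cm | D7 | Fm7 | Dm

Gm A7 Cm7 Am

F major down to C major is a perfect fourth; each chord root moves by that interval while the quality stays the same.
Cm: root C down a perfect fourth → G, giving Gm.
D7: root D down a perfect fourth → A, giving A7.
Fm7: root F down a perfect fourth → C, giving Cm7.
Dm: root D down a perfect fourth → A, giving Am.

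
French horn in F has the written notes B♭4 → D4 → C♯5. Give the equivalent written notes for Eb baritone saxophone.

First find concert pitch: the French horn in F sounds a perfect fifth below written, so B♭4 D4 C♯5 sounds Eb4 G3 F#4.
Then write for Eb baritone saxophone: it sounds a major thirteenth below written, so the part must be a major thirteenth above concert.
Eb4 → C6
G3 → E5
F#4 → D#6

C6 E5 D#6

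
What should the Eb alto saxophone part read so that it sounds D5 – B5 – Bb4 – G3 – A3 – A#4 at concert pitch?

B5 G#6 G5 E4 F#4 F##5

The Eb alto saxophone sounds a major sixth below written, so the written part must be a major sixth above concert — transpose each note up.
D5 becomes B5
B5 becomes G#6
Bb4 becomes G5
G3 becomes E4
A3 becomes F#4
A#4 becomes F##5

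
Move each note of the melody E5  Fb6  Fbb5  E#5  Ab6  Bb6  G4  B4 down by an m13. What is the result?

G#3 Ab4 Abb3 G##3 C5 D5 B2 D#3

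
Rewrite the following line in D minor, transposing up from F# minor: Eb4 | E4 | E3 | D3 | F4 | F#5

Cb5 C5 C4 Bb3 Db5 D6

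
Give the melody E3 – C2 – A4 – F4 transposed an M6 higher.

A major sixth up from E3 gives C#4.
C2: a sixth up reaches A, and 9 semitones makes it A2.
A major sixth up from A4 gives F#5.
F4: a sixth up reaches D, and 9 semitones makes it D5.

C#4 A2 F#5 D5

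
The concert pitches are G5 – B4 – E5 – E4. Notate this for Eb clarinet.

E5 G#4 C#5 C#4

The Eb clarinet sounds a minor third above written, so the written part must be a minor third below concert — transpose each note down.
G5 gives E5
B4 gives G#4
E5 gives C#5
E4 gives C#4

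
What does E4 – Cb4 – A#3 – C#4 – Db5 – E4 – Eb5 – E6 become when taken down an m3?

E4 → C#4
Cb4 → Ab3
A#3 → F##3
C#4 → A#3
Db5 → Bb4
E4 → C#4
Eb5 → C5
E6 → C#6

C#4 Ab3 F##3 A#3 Bb4 C#4 C5 C#6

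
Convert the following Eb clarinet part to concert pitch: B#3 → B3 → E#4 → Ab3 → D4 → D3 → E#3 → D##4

D#4 D4 G#4 Cb4 F4 F3 G#3 F##4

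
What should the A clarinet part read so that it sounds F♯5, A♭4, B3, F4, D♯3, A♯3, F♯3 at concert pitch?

A5 Cb5 D4 Ab4 F#3 C#4 A3

The A clarinet sounds a minor third below written, so the written part must be a minor third above concert — transpose each note up.
F#5 → A5
Ab4 → Cb5
B3 → D4
F4 → Ab4
D#3 → F#3
A#3 → C#4
F#3 → A3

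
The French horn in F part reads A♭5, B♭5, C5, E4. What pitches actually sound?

Db5 Eb5 F4 A3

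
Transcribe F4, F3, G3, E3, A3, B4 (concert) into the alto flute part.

Bb4 Bb3 C4 A3 D4 E5

The alto flute sounds a perfect fourth below written, so the written part must be a perfect fourth above concert — transpose each note up.
F4 -> Bb4
F3 -> Bb3
G3 -> C4
E3 -> A3
A3 -> D4
B4 -> E5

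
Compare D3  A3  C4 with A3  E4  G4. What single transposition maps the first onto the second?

From D3 to A3 is 5 letter names — a fifth of some quality.
D3 to A3 is 7 semitones, which makes it a perfect fifth; the second version is higher, so the direction is up.
Checking another pair — C4 → G4 — gives the same interval.

up a perfect fifth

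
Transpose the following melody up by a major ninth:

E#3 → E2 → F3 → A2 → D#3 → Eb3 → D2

F##4 F#3 G4 B3 E#4 F4 E3

E#3 to F##4
E2 to F#3
F3 to G4
A2 to B3
D#3 to E#4
Eb3 to F4
D2 to E3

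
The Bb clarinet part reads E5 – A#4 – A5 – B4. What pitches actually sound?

The Bb clarinet sounds a major second below written, so transpose each written note down a major second.
E5 gives D5
A#4 gives G#4
A5 gives G5
B4 gives A4

D5 G#4 G5 A4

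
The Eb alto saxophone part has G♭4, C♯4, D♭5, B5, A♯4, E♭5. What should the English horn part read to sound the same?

First find concert pitch: the Eb alto saxophone sounds a major sixth below written, so G♭4 C♯4 D♭5 B5 A♯4 E♭5 sounds Bbb3 E3 Fb4 D5 C#4 Gb4.
Then write for English horn: it sounds a perfect fifth below written, so the part must be a perfect fifth above concert.
Bbb3 → Fb4
E3 → B3
Fb4 → Cb5
D5 → A5
C#4 → G#4
Gb4 → Db5

Fb4 B3 Cb5 A5 G#4 Db5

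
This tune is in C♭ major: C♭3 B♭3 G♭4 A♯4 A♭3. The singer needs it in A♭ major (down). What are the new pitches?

Ab2 G3 Eb4 F##4 F3

From C♭ down to A♭ is a minor third; apply that to each pitch.
Cb3 gives Ab2
Bb3 gives G3
Gb4 gives Eb4
A#4 gives F##4
Ab3 gives F3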